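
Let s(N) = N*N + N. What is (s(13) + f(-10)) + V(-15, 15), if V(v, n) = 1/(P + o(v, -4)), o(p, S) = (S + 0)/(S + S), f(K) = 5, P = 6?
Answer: 2433/13 ≈ 187.15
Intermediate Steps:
o(p, S) = 1/2 (o(p, S) = S/((2*S)) = S*(1/(2*S)) = 1/2)
s(N) = N + N**2 (s(N) = N**2 + N = N + N**2)
V(v, n) = 2/13 (V(v, n) = 1/(6 + 1/2) = 1/(13/2) = 2/13)
(s(13) + f(-10)) + V(-15, 15) = (13*(1 + 13) + 5) + 2/13 = (13*14 + 5) + 2/13 = (182 + 5) + 2/13 = 187 + 2/13 = 2433/13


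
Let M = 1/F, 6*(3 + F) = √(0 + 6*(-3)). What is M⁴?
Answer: 16/(6 - I*√2)⁴ ≈ 0.0066605 + 0.008855*I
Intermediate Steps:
F = -3 + I*√2/2 (F = -3 + √(0 + 6*(-3))/6 = -3 + √(0 - 18)/6 = -3 + √(-18)/6 = -3 + (3*I*√2)/6 = -3 + I*√2/2 ≈ -3.0 + 0.70711*I)
M = 1/(-3 + I*√2/2) ≈ -0.31579 - 0.074432*I
M⁴ = (-6/19 - I*√2/19)⁴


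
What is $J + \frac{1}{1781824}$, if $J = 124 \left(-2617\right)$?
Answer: $- \frac{578216142591}{1781824} \approx -3.2451 \cdot 10^{5}$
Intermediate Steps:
$J = -324508$
$J + \frac{1}{1781824} = -324508 + \frac{1}{1781824} = - \frac{578216142591}{1781824}$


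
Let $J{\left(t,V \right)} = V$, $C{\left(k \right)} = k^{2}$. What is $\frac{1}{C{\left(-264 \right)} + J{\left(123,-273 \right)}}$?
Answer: $\frac{1}{69423} \approx 1.4404 \cdot 10^{-5}$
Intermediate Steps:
$\frac{1}{C{\left(-264 \right)} + J{\left(123,-273 \right)}} = \frac{1}{\left(-264\right)^{2} - 273} = \frac{1}{69696 - 273} = \frac{1}{69423}$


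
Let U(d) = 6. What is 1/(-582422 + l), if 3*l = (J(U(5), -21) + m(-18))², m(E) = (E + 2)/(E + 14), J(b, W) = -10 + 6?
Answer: -1/582422 ≈ -1.7170e-6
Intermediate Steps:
J(b, W) = -4
m(E) = (2 + E)/(14 + E)
l = 0 (l = (-4 + (2 - 18)/(14 - 18))²/3 = (-4 - 16/(-4))²/3 = (-4 - ¼*(-16))²/3 = (-4 + 4)²/3 = (⅓)*0² = (⅓)*0 = 0)
1/(-582422 + l) = 1/(-582422 + 0) = 1/(-582422) = -1/582422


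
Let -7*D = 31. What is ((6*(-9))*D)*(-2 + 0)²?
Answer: 6696/7 ≈ 956.57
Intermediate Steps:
D = -31/7 (D = -⅐*31 = -31/7 ≈ -4.4286)
((6*(-9))*D)*(-2 + 0)² = ((6*(-9))*(-31/7))*(-2 + 0)² = -54*(-31/7)*(-2)² = (1674/7)*4 = 6696/7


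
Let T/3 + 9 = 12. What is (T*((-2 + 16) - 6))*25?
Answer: 1800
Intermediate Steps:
T = 9 (T = -27 + 3*12 = -27 + 36 = 9)
(T*((-2 + 16) - 6))*25 = (9*((-2 + 16) - 6))*25 = (9*(14 - 6))*25 = (9*8)*25 = 72*25 = 1800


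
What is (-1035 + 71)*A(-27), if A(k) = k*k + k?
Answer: -676728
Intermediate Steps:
A(k) = k + k² (A(k) = k² + k = k + k²)
(-1035 + 71)*A(-27) = (-1035 + 71)*(-27*(1 - 27)) = -(-26028)*(-26) = -964*702 = -676728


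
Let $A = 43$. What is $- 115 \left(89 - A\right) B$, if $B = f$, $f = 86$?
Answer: $-454940$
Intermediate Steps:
$B = 86$
$- 115 \left(89 - A\right) B = - 115 \left(89 - 43\right) 86 = \left(-115\right) 46 \cdot 86 = \left(-5290\right) 86 = -454940$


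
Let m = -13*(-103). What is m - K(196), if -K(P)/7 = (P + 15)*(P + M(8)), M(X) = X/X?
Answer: 292308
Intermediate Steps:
M(X) = 1
K(P) = -7*(1 + P)*(15 + P) (K(P) = -7*(P + 15)*(P + 1) = -7*(15 + P)*(1 + P) = -7*(1 + P)*(15 + P))
m = 1339
m - K(196) = 1339 - (-105 - 112*196 - 7*196²) = 1339 - (-105 - 21952 - 7*38416) = 1339 - (-105 - 21952 - 268912) = 1339 - 1*(-290969) = 1339 + 290969 = 292308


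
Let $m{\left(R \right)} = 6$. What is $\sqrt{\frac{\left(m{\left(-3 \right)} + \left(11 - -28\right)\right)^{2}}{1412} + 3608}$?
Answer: $\frac{\sqrt{1799071913}}{706} \approx 60.079$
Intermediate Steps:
$\sqrt{\frac{\left(m{\left(-3 \right)} + \left(11 - -28\right)\right)^{2}}{1412} + 3608} = \sqrt{\frac{\left(6 + \left(11 - -28\right)\right)^{2}}{1412} + 3608} = \sqrt{\left(6 + \left(11 + 28\right)\right)^{2} \cdot \frac{1}{1412} + 3608} = \sqrt{\left(6 + 39\right)^{2} \cdot \frac{1}{1412} + 3608} = \sqrt{45^{2} \cdot \frac{1}{1412} + 3608} = \sqrt{2025 \cdot \frac{1}{1412} + 3608} = \sqrt{\frac{2025}{1412} + 3608} = \sqrt{\frac{5096521}{1412}} = \frac{\sqrt{1799071913}}{706}$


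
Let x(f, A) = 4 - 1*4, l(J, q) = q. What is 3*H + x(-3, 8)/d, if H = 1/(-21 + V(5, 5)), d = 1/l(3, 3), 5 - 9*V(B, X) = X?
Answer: -⅐ ≈ -0.14286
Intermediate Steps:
V(B, X) = 5/9 - X/9
x(f, A) = 0 (x(f, A) = 4 - 4 = 0)
d = ⅓ (d = 1/3 = ⅓ ≈ 0.33333)
H = -1/21 (H = 1/(-21 + (5/9 - ⅑*5)) = 1/(-21 + (5/9 - 5/9)) = 1/(-21 + 0) = 1/(-21) = -1/21 ≈ -0.047619)
3*H + x(-3, 8)/d = 3*(-1/21) + 0/(⅓) = -⅐ + 0*3 = -⅐ + 0 = -⅐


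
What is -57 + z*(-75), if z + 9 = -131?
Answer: 10443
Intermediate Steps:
z = -140 (z = -9 - 131 = -140)
-57 + z*(-75) = -57 - 140*(-75) = -57 + 10500 = 10443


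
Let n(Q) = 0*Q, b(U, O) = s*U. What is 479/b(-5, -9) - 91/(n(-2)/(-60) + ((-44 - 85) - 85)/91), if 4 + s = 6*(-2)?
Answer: 382493/8560 ≈ 44.684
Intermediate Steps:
s = -16 (s = -4 + 6*(-2) = -4 - 12 = -16)
b(U, O) = -16*U
n(Q) = 0
479/b(-5, -9) - 91/(n(-2)/(-60) + ((-44 - 85) - 85)/91) = 479/((-16*(-5))) - 91/(0/(-60) + ((-44 - 85) - 85)/91) = 479/80 - 91/(0*(-1/60) + (-129 - 85)*(1/91)) = 479*(1/80) - 91/(0 - 214*1/91) = 479/80 - 91/(0 - 214/91) = 479/80 - 91/(-214/91) = 479/80 - 91*(-91/214) = 479/80 + 8281/214 = 382493/8560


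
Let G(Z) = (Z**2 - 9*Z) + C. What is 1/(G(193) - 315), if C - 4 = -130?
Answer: 1/35071 ≈ 2.8514e-5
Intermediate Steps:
C = -126 (C = 4 - 130 = -126)
G(Z) = -126 + Z**2 - 9*Z (G(Z) = (Z**2 - 9*Z) - 126 = -126 + Z**2 - 9*Z)
1/(G(193) - 315) = 1/((-126 + 193**2 - 9*193) - 315) = 1/((-126 + 37249 - 1737) - 315) = 1/(35386 - 315) = 1/35071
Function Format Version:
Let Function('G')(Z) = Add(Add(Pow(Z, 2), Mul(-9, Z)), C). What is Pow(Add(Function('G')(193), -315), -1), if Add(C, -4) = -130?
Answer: Rational(1, 35071) ≈ 2.8514e-5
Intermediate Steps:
C = -126 (C = Add(4, -130) = -126)
Function('G')(Z) = Add(-126, Pow(Z, 2), Mul(-9, Z)) (Function('G')(Z) = Add(Add(Pow(Z, 2), Mul(-9, Z)), -126) = Add(-126, Pow(Z, 2), Mul(-9, Z)))
Pow(Add(Function('G')(193), -315), -1) = Pow(Add(Add(-126, Pow(193, 2), Mul(-9, 193)), -315), -1) = Pow(Add(Add(-126, 37249, -1737), -315), -1) = Pow(Add(35386, -315), -1) = Pow(35071, -1) = Rational(1, 35071)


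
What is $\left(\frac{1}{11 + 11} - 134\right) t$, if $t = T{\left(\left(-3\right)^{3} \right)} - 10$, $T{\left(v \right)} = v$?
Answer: $\frac{109039}{22} \approx 4956.3$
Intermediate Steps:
$t = -37$ ($t = \left(-3\right)^{3} - 10 = -27 - 10 = -37$)
$\left(\frac{1}{11 + 11} - 134\right) t = \left(\frac{1}{11 + 11} - 134\right) \left(-37\right) = \left(\frac{1}{22} - 134\right) \left(-37\right) = \left(- \frac{2947}{22}\right) \left(-37\right) = \frac{109039}{22}$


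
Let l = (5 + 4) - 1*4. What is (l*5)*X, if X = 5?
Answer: 125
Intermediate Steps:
l = 5 (l = 9 - 4 = 5)
(l*5)*X = (5*5)*5 = 25*5 = 125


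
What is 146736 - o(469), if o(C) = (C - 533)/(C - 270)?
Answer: 29200528/199 ≈ 1.4674e+5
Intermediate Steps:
o(C) = (-533 + C)/(-270 + C)
146736 - o(469) = 146736 - (-533 + 469)/(-270 + 469) = 146736 - (-64)/199 = 146736 - 1*(-64/199) = 146736 + 64/199 = 29200528/199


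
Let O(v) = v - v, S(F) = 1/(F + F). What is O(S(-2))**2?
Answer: 0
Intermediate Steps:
S(F) = 1/(2*F)
O(v) = 0
O(S(-2))**2 = 0**2 = 0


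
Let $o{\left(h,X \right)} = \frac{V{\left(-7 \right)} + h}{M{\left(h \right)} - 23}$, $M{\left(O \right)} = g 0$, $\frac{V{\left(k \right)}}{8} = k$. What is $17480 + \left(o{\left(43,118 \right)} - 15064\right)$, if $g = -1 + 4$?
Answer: $\frac{55581}{23} \approx 2416.6$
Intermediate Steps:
$V{\left(k \right)} = 8 k$
$g = 3$
$M{\left(O \right)} = 0$ ($M{\left(O \right)} = 3 \cdot 0 = 0$)
$o{\left(h,X \right)} = \frac{56}{23} - \frac{h}{23}$ ($o{\left(h,X \right)} = \frac{8 \left(-7\right) + h}{0 - 23} = \frac{-56 + h}{-23} = \left(-56 + h\right) \left(- \frac{1}{23}\right) = \frac{56}{23} - \frac{h}{23}$)
$17480 + \left(o{\left(43,118 \right)} - 15064\right) = 17480 + \left(\left(\frac{56}{23} - \frac{43}{23}\right) - 15064\right) = 17480 + \left(\frac{13}{23} - 15064\right) = 17480 - \frac{346459}{23} = \frac{55581}{23}$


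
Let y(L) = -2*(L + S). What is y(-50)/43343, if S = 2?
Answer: 96/43343 ≈ 0.0022149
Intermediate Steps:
y(L) = -4 - 2*L (y(L) = -2*(L + 2) = -2*(2 + L) = -4 - 2*L)
y(-50)/43343 = (-4 - 2*(-50))/43343 = (-4 + 100)*(1/43343) = 96*(1/43343) = 96/43343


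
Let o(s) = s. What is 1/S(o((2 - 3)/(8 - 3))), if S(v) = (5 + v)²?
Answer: 25/576 ≈ 0.043403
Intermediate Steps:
1/S(o((2 - 3)/(8 - 3))) = 1/((5 + (2 - 3)/(8 - 3))²) = 1/((5 - 1/5)²) = 1/((5 - 1*⅕)²) = 1/((5 - ⅕)²) = 1/((24/5)²) = 1/(576/25) = 25/576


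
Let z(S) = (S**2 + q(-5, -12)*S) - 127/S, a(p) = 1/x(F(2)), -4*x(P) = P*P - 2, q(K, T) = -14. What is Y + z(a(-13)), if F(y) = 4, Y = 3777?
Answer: 414107/98 ≈ 4225.6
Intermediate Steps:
x(P) = 1/2 - P**2/4 (x(P) = -(P*P - 2)/4 = -(P**2 - 2)/4 = -(-2 + P**2)/4 = 1/2 - P**2/4)
a(p) = -2/7 (a(p) = 1/(1/2 - 1/4*4**2) = 1/(1/2 - 1/4*16) = 1/(1/2 - 4) = 1/(-7/2) = -2/7)
z(S) = S**2 - 127/S - 14*S (z(S) = (S**2 - 14*S) - 127/S = S**2 - 127/S - 14*S)
Y + z(a(-13)) = 3777 + (-127 + (-2/7)**2*(-14 - 2/7))/(-2/7) = 3777 - 7*(-127 + (4/49)*(-100/7))/2 = 3777 - 7*(-127 - 400/343)/2 = 3777 - 7/2*(-43961/343) = 3777 + 43961/98 = 414107/98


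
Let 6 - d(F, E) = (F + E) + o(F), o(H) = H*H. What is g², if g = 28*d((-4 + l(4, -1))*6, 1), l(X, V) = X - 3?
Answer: 71031184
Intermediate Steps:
l(X, V) = -3 + X
o(H) = H²
d(F, E) = 6 - E - F - F² (d(F, E) = 6 - ((F + E) + F²) = 6 - ((E + F) + F²) = 6 - (E + F + F²) = 6 + (-E - F - F²) = 6 - E - F - F²)
g = -8428 (g = 28*(6 - 1*1 - (-4 + (-3 + 4))*6 - ((-4 + (-3 + 4))*6)²) = 28*(6 - 1 - (-4 + 1)*6 - ((-4 + 1)*6)²) = 28*(6 - 1 - (-3)*6 - (-3*6)²) = 28*(6 - 1 - 1*(-18) - 1*(-18)²) = 28*(6 - 1 + 18 - 1*324) = 28*(6 - 1 + 18 - 324) = 28*(-301) = -8428)
g² = (-8428)² = 71031184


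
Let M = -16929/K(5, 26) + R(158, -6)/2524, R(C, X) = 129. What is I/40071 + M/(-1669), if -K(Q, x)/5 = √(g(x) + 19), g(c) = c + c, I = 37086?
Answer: 52073894219/56267110492 - 16929*√71/592495 ≈ 0.68472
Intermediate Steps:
g(c) = 2*c
K(Q, x) = -5*√(19 + 2*x) (K(Q, x) = -5*√(2*x + 19) = -5*√(19 + 2*x))
M = 129/2524 + 16929*√71/355 (M = -16929*(-1/(5*√(19 + 2*26))) + 129/2524 = -16929*(-1/(5*√(19 + 52))) + 129*(1/2524) = -16929*(-√71/355) + 129/2524 = -(-16929)*√71/355 + 129/2524 = 16929*√71/355 + 129/2524 = 129/2524 + 16929*√71/355 ≈ 401.87)
I/40071 + M/(-1669) = 37086/40071 + (129/2524 + 16929*√71/355)/(-1669) = 37086*(1/40071) + (129/2524 + 16929*√71/355)*(-1/1669) = 12362/13357 + (-129/4212556 - 16929*√71/592495) = 52073894219/56267110492 - 16929*√71/592495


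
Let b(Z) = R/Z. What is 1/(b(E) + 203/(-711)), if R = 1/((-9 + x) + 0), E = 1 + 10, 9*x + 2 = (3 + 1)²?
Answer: -524007/156010 ≈ -3.3588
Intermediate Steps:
x = 14/9 (x = -2/9 + (3 + 1)²/9 = -2/9 + (⅑)*4² = -2/9 + (⅑)*16 = -2/9 + 16/9 = 14/9 ≈ 1.5556)
E = 11
R = -9/67 (R = 1/((-9 + 14/9) + 0) = 1/(-67/9 + 0) = 1/(-67/9) = -9/67 ≈ -0.13433)
b(Z) = -9/(67*Z)
1/(b(E) + 203/(-711)) = 1/(-9/67/11 + 203/(-711)) = 1/(-9/67*1/11 + 203*(-1/711)) = 1/(-9/737 - 203/711) = 1/(-156010/524007) = -524007/156010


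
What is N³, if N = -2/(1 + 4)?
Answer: -8/125 ≈ -0.064000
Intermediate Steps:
N = -⅖ (N = -2/5 = (⅕)*(-2) = -⅖ ≈ -0.40000)
N³ = (-⅖)³ = -8/125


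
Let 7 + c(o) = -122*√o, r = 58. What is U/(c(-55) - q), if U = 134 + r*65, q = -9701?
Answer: 591334/1481129 + 7442*I*√55/1481129 ≈ 0.39925 + 0.037263*I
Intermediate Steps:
c(o) = -7 - 122*√o
U = 3904 (U = 134 + 58*65 = 134 + 3770 = 3904)
U/(c(-55) - q) = 3904/((-7 - 122*I*√55) - 1*(-9701)) = 3904/((-7 - 122*I*√55) + 9701) = 3904/(9694 - 122*I*√55)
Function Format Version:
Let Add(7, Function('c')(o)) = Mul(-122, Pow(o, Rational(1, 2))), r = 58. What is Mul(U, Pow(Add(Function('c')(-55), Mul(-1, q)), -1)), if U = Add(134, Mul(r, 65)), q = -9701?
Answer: Add(Rational(591334, 1481129), Mul(Rational(7442, 1481129), I, Pow(55, Rational(1, 2)))) ≈ Add(0.39925, Mul(0.037263, I))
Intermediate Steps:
Function('c')(o) = Add(-7, Mul(-122, Pow(o, Rational(1, 2))))
U = 3904 (U = Add(134, Mul(58, 65)) = Add(134, 3770) = 3904)
Mul(U, Pow(Add(Function('c')(-55), Mul(-1, q)), -1)) = Mul(3904, Pow(Add(Add(-7, Mul(-122, Pow(-55, Rational(1, 2)))), Mul(-1, -9701)), -1)) = Mul(3904, Pow(Add(Add(-7, Mul(-122, Mul(I, Pow(55, Rational(1, 2))))), 9701), -1)) = Mul(3904, Pow(Add(Add(-7, Mul(-122, I, Pow(55, Rational(1, 2)))), 9701), -1)) = Mul(3904, Pow(Add(9694, Mul(-122, I, Pow(55, Rational(1, 2)))), -1))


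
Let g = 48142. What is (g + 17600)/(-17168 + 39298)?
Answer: 32871/11065 ≈ 2.9707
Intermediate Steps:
(g + 17600)/(-17168 + 39298) = (48142 + 17600)/(-17168 + 39298) = 65742/22130 = 65742*(1/22130) = 32871/11065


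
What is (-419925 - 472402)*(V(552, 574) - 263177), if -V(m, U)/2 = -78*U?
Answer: 154937413991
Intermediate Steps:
V(m, U) = 156*U (V(m, U) = -(-156)*U = 156*U)
(-419925 - 472402)*(V(552, 574) - 263177) = (-419925 - 472402)*(156*574 - 263177) = -892327*(89544 - 263177) = -892327*(-173633) = 154937413991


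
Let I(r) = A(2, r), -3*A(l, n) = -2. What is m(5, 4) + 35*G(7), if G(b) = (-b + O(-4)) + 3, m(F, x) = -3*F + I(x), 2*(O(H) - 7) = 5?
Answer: 1069/6 ≈ 178.17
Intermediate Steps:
O(H) = 19/2 (O(H) = 7 + (1/2)*5 = 7 + 5/2 = 19/2)
A(l, n) = 2/3 (A(l, n) = -1/3*(-2) = 2/3)
I(r) = 2/3
m(F, x) = 2/3 - 3*F (m(F, x) = -3*F + 2/3 = 2/3 - 3*F)
G(b) = 25/2 - b (G(b) = (-b + 19/2) + 3 = (19/2 - b) + 3 = 25/2 - b)
m(5, 4) + 35*G(7) = (2/3 - 3*5) + 35*(25/2 - 1*7) = (2/3 - 15) + 35*(25/2 - 7) = -43/3 + 35*(11/2) = -43/3 + 385/2 = 1069/6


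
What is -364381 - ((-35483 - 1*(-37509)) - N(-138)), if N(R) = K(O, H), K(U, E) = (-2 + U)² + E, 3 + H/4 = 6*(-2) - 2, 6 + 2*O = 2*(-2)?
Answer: -366426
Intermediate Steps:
O = -5 (O = -3 + (2*(-2))/2 = -3 + (½)*(-4) = -3 - 2 = -5)
H = -68 (H = -12 + 4*(6*(-2) - 2) = -12 + 4*(-12 - 2) = -12 + 4*(-14) = -12 - 56 = -68)
K(U, E) = E + (-2 + U)²
N(R) = -19 (N(R) = -68 + (-2 - 5)² = -68 + (-7)² = -68 + 49 = -19)
-364381 - ((-35483 - 1*(-37509)) - N(-138)) = -364381 - ((-35483 - 1*(-37509)) - 1*(-19)) = -364381 - ((-35483 + 37509) + 19) = -364381 - (2026 + 19) = -364381 - 1*2045 = -364381 - 2045 = -366426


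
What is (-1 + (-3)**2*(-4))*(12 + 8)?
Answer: -740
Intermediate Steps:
(-1 + (-3)**2*(-4))*(12 + 8) = (-1 + 9*(-4))*20 = (-1 - 36)*20 = -37*20 = -740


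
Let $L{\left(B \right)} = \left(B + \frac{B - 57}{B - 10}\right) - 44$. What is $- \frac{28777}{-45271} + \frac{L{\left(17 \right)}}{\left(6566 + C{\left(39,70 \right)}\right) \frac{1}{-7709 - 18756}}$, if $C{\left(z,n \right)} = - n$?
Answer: $\frac{275672764179}{2058562912} \approx 133.92$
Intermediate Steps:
$L{\left(B \right)} = -44 + B + \frac{-57 + B}{-10 + B}$ ($L{\left(B \right)} = \left(B + \frac{-57 + B}{-10 + B}\right) - 44 = -44 + B + \frac{-57 + B}{-10 + B}$)
$- \frac{28777}{-45271} + \frac{L{\left(17 \right)}}{\left(6566 + C{\left(39,70 \right)}\right) \frac{1}{-7709 - 18756}} = - \frac{28777}{-45271} + \frac{\frac{1}{-10 + 17} \left(383 + 17^{2} - 901\right)}{\left(6566 - 70\right) \frac{1}{-7709 - 18756}} = \left(-28777\right) \left(- \frac{1}{45271}\right) + \frac{\frac{1}{7} \left(383 + 289 - 901\right)}{\left(6566 - 70\right) \frac{1}{-26465}} = \frac{28777}{45271} + \frac{\frac{1}{7} \left(-229\right)}{6496 \left(- \frac{1}{26465}\right)} = \frac{28777}{45271} - \frac{229}{7 \left(- \frac{6496}{26465}\right)} = \frac{28777}{45271} - - \frac{6060485}{45472} = \frac{28777}{45271} + \frac{6060485}{45472} = \frac{275672764179}{2058562912}$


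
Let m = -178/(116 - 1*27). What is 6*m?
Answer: -12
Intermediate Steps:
m = -2 (m = -178/(116 - 27) = -178/89 = -178*1/89 = -2)
6*m = 6*(-2) = -12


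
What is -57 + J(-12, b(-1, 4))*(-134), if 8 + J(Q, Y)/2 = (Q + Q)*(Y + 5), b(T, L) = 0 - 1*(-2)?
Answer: 47111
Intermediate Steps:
b(T, L) = 2 (b(T, L) = 0 + 2 = 2)
J(Q, Y) = -16 + 4*Q*(5 + Y) (J(Q, Y) = -16 + 2*((Q + Q)*(Y + 5)) = -16 + 2*((2*Q)*(5 + Y)) = -16 + 2*(2*Q*(5 + Y)) = -16 + 4*Q*(5 + Y))
-57 + J(-12, b(-1, 4))*(-134) = -57 + (-16 + 20*(-12) + 4*(-12)*2)*(-134) = -57 + (-16 - 240 - 96)*(-134) = -57 - 352*(-134) = -57 + 47168 = 47111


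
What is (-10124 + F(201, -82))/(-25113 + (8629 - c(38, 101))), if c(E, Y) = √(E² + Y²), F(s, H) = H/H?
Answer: 166867532/271710611 - 10123*√11645/271710611 ≈ 0.61012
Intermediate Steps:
F(s, H) = 1
(-10124 + F(201, -82))/(-25113 + (8629 - c(38, 101))) = (-10124 + 1)/(-25113 + (8629 - √(38² + 101²))) = -10123/(-25113 + (8629 - √(1444 + 10201))) = -10123/(-25113 + (8629 - √11645)) = -10123/(-16484 - √11645)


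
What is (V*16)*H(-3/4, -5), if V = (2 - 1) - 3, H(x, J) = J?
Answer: 160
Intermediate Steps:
V = -2 (V = 1 - 3 = -2)
(V*16)*H(-3/4, -5) = -2*16*(-5) = -32*(-5) = 160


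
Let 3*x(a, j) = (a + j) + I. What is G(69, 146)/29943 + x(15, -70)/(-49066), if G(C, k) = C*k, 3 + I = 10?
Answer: 82461662/244863873 ≈ 0.33677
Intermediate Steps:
I = 7 (I = -3 + 10 = 7)
x(a, j) = 7/3 + a/3 + j/3 (x(a, j) = ((a + j) + 7)/3 = (7 + a + j)/3 = 7/3 + a/3 + j/3)
G(69, 146)/29943 + x(15, -70)/(-49066) = (69*146)/29943 + (7/3 + (1/3)*15 + (1/3)*(-70))/(-49066) = 10074*(1/29943) + (7/3 + 5 - 70/3)*(-1/49066) = 3358/9981 - 16*(-1/49066) = 3358/9981 + 8/24533 = 82461662/244863873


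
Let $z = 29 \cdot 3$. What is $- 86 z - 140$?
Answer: $-7622$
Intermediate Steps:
$z = 87$
$- 86 z - 140 = \left(-86\right) 87 - 140 = -7482 - 140 = -7622$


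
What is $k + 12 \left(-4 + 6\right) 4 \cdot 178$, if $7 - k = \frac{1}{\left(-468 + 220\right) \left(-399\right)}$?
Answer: $\frac{1691584439}{98952} \approx 17095.0$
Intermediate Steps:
$k = \frac{692663}{98952}$ ($k = 7 - \frac{1}{\left(-468 + 220\right) \left(-399\right)} = 7 - \frac{1}{-248} \left(- \frac{1}{399}\right) = 7 - \left(- \frac{1}{248}\right) \left(- \frac{1}{399}\right) = 7 - \frac{1}{98952} = \frac{692663}{98952} \approx 7.0$)
$k + 12 \left(-4 + 6\right) 4 \cdot 178 = \frac{692663}{98952} + 12 \left(-4 + 6\right) 4 \cdot 178 = \frac{692663}{98952} + 12 \cdot 2 \cdot 4 \cdot 178 = \frac{692663}{98952} + 12 \cdot 8 \cdot 178 = \frac{692663}{98952} + 96 \cdot 178 = \frac{692663}{98952} + 17088 = \frac{1691584439}{98952}$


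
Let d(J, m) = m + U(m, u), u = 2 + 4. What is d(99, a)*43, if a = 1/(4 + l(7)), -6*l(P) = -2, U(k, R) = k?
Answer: 258/13 ≈ 19.846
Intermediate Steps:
u = 6
l(P) = 1/3 (l(P) = -1/6*(-2) = 1/3)
a = 3/13 (a = 1/(4 + 1/3) = 1/(13/3) = 3/13 ≈ 0.23077)
d(J, m) = 2*m (d(J, m) = m + m = 2*m)
d(99, a)*43 = (2*(3/13))*43 = (6/13)*43 = 258/13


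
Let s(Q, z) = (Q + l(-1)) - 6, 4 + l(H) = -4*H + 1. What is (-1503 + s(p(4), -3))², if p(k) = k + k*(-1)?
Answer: 2274064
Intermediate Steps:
l(H) = -3 - 4*H (l(H) = -4 + (-4*H + 1) = -4 + (1 - 4*H) = -3 - 4*H)
p(k) = 0 (p(k) = k - k = 0)
s(Q, z) = -5 + Q (s(Q, z) = (Q + (-3 - 4*(-1))) - 6 = (Q + (-3 + 4)) - 6 = (Q + 1) - 6 = (1 + Q) - 6 = -5 + Q)
(-1503 + s(p(4), -3))² = (-1503 + (-5 + 0))² = (-1503 - 5)² = (-1508)² = 2274064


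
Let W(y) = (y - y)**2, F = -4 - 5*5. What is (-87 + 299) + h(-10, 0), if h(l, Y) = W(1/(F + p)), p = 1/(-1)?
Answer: 212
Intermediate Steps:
F = -29 (F = -4 - 25 = -29)
p = -1
W(y) = 0 (W(y) = 0**2 = 0)
h(l, Y) = 0
(-87 + 299) + h(-10, 0) = (-87 + 299) + 0 = 212 + 0 = 212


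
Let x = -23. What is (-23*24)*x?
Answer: 12696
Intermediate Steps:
(-23*24)*x = -23*24*(-23) = -552*(-23) = 12696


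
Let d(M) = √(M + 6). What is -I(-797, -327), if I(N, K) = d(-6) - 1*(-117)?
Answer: -117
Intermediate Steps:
d(M) = √(6 + M)
I(N, K) = 117 (I(N, K) = √(6 - 6) - 1*(-117) = √0 + 117 = 0 + 117 = 117)
-I(-797, -327) = -1*117 = -117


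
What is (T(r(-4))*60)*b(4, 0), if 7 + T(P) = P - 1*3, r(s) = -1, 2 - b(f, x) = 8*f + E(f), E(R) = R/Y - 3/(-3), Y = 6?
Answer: 20900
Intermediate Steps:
E(R) = 1 + R/6 (E(R) = R/6 - 3/(-3) = R*(⅙) - 3*(-⅓) = R/6 + 1 = 1 + R/6)
b(f, x) = 1 - 49*f/6 (b(f, x) = 2 - (8*f + (1 + f/6)) = 2 - (1 + 49*f/6) = 2 + (-1 - 49*f/6) = 1 - 49*f/6)
T(P) = -10 + P (T(P) = -7 + (P - 1*3) = -7 + (P - 3) = -7 + (-3 + P) = -10 + P)
(T(r(-4))*60)*b(4, 0) = ((-10 - 1)*60)*(1 - 49/6*4) = (-11*60)*(1 - 98/3) = -660*(-95/3) = 20900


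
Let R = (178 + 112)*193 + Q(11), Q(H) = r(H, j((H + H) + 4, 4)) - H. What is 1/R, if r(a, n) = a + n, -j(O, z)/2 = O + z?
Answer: 1/55910 ≈ 1.7886e-5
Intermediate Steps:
j(O, z) = -2*O - 2*z (j(O, z) = -2*(O + z) = -2*O - 2*z)
Q(H) = -16 - 4*H (Q(H) = (H + (-2*((H + H) + 4) - 2*4)) - H = (H + (-2*(2*H + 4) - 8)) - H = (H + (-2*(4 + 2*H) - 8)) - H = (H + ((-8 - 4*H) - 8)) - H = (H + (-16 - 4*H)) - H = (-16 - 3*H) - H = -16 - 4*H)
R = 55910 (R = (178 + 112)*193 + (-16 - 4*11) = 290*193 + (-16 - 44) = 55970 - 60 = 55910)
1/R = 1/55910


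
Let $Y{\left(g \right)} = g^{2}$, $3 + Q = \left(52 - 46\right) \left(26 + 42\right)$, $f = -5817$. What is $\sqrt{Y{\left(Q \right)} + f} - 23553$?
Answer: $-23553 + 16 \sqrt{618} \approx -23155.0$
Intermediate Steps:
$Q = 405$ ($Q = -3 + \left(52 - 46\right) \left(26 + 42\right) = -3 + 6 \cdot 68 = -3 + 408 = 405$)
$\sqrt{Y{\left(Q \right)} + f} - 23553 = \sqrt{405^{2} - 5817} - 23553 = \sqrt{164025 - 5817} - 23553 = \sqrt{158208} - 23553 = 16 \sqrt{618} - 23553 = -23553 + 16 \sqrt{618}$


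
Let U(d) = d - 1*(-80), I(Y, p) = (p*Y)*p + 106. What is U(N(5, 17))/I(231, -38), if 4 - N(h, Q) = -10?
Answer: 47/166835 ≈ 0.00028172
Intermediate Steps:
I(Y, p) = 106 + Y*p² (I(Y, p) = (Y*p)*p + 106 = Y*p² + 106 = 106 + Y*p²)
N(h, Q) = 14 (N(h, Q) = 4 - 1*(-10) = 4 + 10 = 14)
U(d) = 80 + d (U(d) = d + 80 = 80 + d)
U(N(5, 17))/I(231, -38) = (80 + 14)/(106 + 231*(-38)²) = 94/(106 + 231*1444) = 94/(106 + 333564) = 94/333670 = 94*(1/333670) = 47/166835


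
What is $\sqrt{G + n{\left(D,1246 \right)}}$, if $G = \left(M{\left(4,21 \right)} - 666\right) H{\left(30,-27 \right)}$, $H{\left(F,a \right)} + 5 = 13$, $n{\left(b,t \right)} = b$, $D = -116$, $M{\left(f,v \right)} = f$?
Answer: $2 i \sqrt{1353} \approx 73.566 i$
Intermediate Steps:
$H{\left(F,a \right)} = 8$ ($H{\left(F,a \right)} = -5 + 13 = 8$)
$G = -5296$ ($G = \left(4 - 666\right) 8 = \left(-662\right) 8 = -5296$)
$\sqrt{G + n{\left(D,1246 \right)}} = \sqrt{-5296 - 116} = \sqrt{-5412} = 2 i \sqrt{1353}$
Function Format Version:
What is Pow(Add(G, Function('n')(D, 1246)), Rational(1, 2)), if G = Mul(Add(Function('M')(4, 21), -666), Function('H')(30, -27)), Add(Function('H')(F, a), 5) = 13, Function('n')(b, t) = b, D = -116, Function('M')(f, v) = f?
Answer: Mul(2, I, Pow(1353, Rational(1, 2))) ≈ Mul(73.566, I)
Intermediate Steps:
Function('H')(F, a) = 8 (Function('H')(F, a) = Add(-5, 13) = 8)
G = -5296 (G = Mul(Add(4, -666), 8) = Mul(-662, 8) = -5296)
Pow(Add(G, Function('n')(D, 1246)), Rational(1, 2)) = Pow(Add(-5296, -116), Rational(1, 2)) = Pow(-5412, Rational(1, 2)) = Mul(2, I, Pow(1353, Rational(1, 2)))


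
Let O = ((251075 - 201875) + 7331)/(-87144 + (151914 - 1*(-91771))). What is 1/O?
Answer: 156541/56531 ≈ 2.7691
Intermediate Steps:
O = 56531/156541 (O = (49200 + 7331)/(-87144 + (151914 + 91771)) = 56531/(-87144 + 243685) = 56531/156541 ≈ 0.36113)
1/O = 1/(56531/156541) = 156541/56531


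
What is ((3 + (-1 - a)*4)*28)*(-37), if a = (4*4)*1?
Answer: 67340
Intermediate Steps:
a = 16 (a = 16*1 = 16)
((3 + (-1 - a)*4)*28)*(-37) = ((3 + (-1 - 1*16)*4)*28)*(-37) = ((3 + (-1 - 16)*4)*28)*(-37) = ((3 - 17*4)*28)*(-37) = ((3 - 68)*28)*(-37) = -65*28*(-37) = -1820*(-37) = 67340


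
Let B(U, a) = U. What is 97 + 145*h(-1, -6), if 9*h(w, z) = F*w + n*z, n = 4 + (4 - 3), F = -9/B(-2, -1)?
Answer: -2753/6 ≈ -458.83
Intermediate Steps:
F = 9/2 (F = -9/(-2) = -9*(-½) = 9/2 ≈ 4.5000)
n = 5 (n = 4 + 1 = 5)
h(w, z) = w/2 + 5*z/9 (h(w, z) = (9*w/2 + 5*z)/9 = (5*z + 9*w/2)/9 = w/2 + 5*z/9)
97 + 145*h(-1, -6) = 97 + 145*((½)*(-1) + (5/9)*(-6)) = 97 + 145*(-½ - 10/3) = 97 + 145*(-23/6) = 97 - 3335/6 = -2753/6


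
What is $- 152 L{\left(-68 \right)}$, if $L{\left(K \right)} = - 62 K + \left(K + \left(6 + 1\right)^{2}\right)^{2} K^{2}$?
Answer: $-254368960$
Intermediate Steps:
$L{\left(K \right)} = - 62 K + K^{2} \left(49 + K\right)^{2}$ ($L{\left(K \right)} = - 62 K + \left(K + 7^{2}\right)^{2} K^{2} = - 62 K + \left(K + 49\right)^{2} K^{2} = - 62 K + \left(49 + K\right)^{2} K^{2} = - 62 K + K^{2} \left(49 + K\right)^{2}$)
$- 152 L{\left(-68 \right)} = - 152 \left(- 68 \left(-62 - 68 \left(49 - 68\right)^{2}\right)\right) = - 152 \left(- 68 \left(-62 - 68 \left(-19\right)^{2}\right)\right) = - 152 \left(- 68 \left(-62 - 24548\right)\right) = - 152 \left(\left(-68\right) \left(-24610\right)\right) = \left(-152\right) 1673480 = -254368960$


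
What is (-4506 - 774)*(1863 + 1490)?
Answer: -17703840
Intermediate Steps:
(-4506 - 774)*(1863 + 1490) = -5280*3353 = -17703840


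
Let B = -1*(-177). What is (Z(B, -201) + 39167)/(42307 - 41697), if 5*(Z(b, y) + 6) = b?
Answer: 97991/1525 ≈ 64.256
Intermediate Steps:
B = 177
Z(b, y) = -6 + b/5
(Z(B, -201) + 39167)/(42307 - 41697) = ((-6 + (⅕)*177) + 39167)/(42307 - 41697) = ((-6 + 177/5) + 39167)/610 = (147/5 + 39167)*(1/610) = (195982/5)*(1/610) = 97991/1525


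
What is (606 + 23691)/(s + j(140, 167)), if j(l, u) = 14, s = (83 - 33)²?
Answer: 8099/838 ≈ 9.6647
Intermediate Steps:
s = 2500 (s = 50² = 2500)
(606 + 23691)/(s + j(140, 167)) = (606 + 23691)/(2500 + 14) = 24297/2514 = 24297*(1/2514) = 8099/838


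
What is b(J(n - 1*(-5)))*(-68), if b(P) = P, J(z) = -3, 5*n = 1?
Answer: 204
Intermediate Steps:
n = ⅕ (n = (⅕)*1 = ⅕ ≈ 0.20000)
b(J(n - 1*(-5)))*(-68) = -3*(-68) = 204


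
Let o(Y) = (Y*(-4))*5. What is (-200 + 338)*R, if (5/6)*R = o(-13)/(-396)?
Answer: -1196/11 ≈ -108.73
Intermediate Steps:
o(Y) = -20*Y (o(Y) = -4*Y*5 = -20*Y)
R = -26/33 (R = 6*(-20*(-13)/(-396))/5 = 6*(260*(-1/396))/5 = (6/5)*(-65/99) = -26/33 ≈ -0.78788)
(-200 + 338)*R = (-200 + 338)*(-26/33) = 138*(-26/33) = -1196/11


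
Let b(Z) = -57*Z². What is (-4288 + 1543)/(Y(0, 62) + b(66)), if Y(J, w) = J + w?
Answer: 549/49646 ≈ 0.011058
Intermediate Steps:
(-4288 + 1543)/(Y(0, 62) + b(66)) = (-4288 + 1543)/((0 + 62) - 57*66²) = -2745/(62 - 57*4356) = -2745/(62 - 248292) = -2745/(-248230) = -2745*(-1/248230) = 549/49646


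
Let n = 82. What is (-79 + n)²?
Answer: 9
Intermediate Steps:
(-79 + n)² = (-79 + 82)² = 3² = 9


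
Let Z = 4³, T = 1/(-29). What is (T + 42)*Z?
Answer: 77888/29 ≈ 2685.8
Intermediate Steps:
T = -1/29 ≈ -0.034483
Z = 64
(T + 42)*Z = (-1/29 + 42)*64 = (1217/29)*64 = 77888/29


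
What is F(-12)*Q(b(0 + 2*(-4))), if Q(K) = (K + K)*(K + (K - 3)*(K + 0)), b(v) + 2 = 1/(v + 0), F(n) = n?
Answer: 28611/64 ≈ 447.05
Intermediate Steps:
b(v) = -2 + 1/v (b(v) = -2 + 1/(v + 0) = -2 + 1/v)
Q(K) = 2*K*(K + K*(-3 + K)) (Q(K) = (2*K)*(K + (-3 + K)*K) = (2*K)*(K + K*(-3 + K)) = 2*K*(K + K*(-3 + K)))
F(-12)*Q(b(0 + 2*(-4))) = -24*(-2 + 1/(0 + 2*(-4)))²*(-2 + (-2 + 1/(0 + 2*(-4)))) = -24*(-2 + 1/(0 - 8))²*(-2 + (-2 + 1/(0 - 8))) = -24*(-2 + 1/(-8))²*(-2 + (-2 + 1/(-8))) = -24*(-2 - ⅛)²*(-2 + (-2 - ⅛)) = -24*(-17/8)²*(-2 - 17/8) = -24*289*(-33)/(64*8) = -12*(-9537/256) = 28611/64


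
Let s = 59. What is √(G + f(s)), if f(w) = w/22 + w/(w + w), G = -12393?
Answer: 4*I*√93698/11 ≈ 111.31*I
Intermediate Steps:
f(w) = ½ + w/22 (f(w) = w*(1/22) + w/((2*w)) = w/22 + w*(1/(2*w)) = w/22 + ½ = ½ + w/22)
√(G + f(s)) = √(-12393 + (½ + (1/22)*59)) = √(-12393 + (½ + 59/22)) = √(-12393 + 35/11) = √(-136288/11) = 4*I*√93698/11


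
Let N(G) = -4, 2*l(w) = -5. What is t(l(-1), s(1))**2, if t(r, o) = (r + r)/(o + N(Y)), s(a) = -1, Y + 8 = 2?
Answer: 1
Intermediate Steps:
Y = -6 (Y = -8 + 2 = -6)
l(w) = -5/2 (l(w) = (1/2)*(-5) = -5/2)
t(r, o) = 2*r/(-4 + o) (t(r, o) = (r + r)/(o - 4) = (2*r)/(-4 + o) = 2*r/(-4 + o))
t(l(-1), s(1))**2 = (2*(-5/2)/(-4 - 1))**2 = (2*(-5/2)/(-5))**2 = (2*(-5/2)*(-1/5))**2 = 1**2 = 1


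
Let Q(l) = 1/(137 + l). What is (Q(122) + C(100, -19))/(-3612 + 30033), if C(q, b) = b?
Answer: -1640/2281013 ≈ -0.00071898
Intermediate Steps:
(Q(122) + C(100, -19))/(-3612 + 30033) = (1/(137 + 122) - 19)/(-3612 + 30033) = (1/259 - 19)/26421 = (1/259 - 19)*(1/26421) = -4920/259*1/26421 = -1640/2281013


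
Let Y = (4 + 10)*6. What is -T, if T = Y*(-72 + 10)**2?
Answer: -322896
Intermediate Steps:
Y = 84 (Y = 14*6 = 84)
T = 322896 (T = 84*(-72 + 10)**2 = 84*(-62)**2 = 84*3844 = 322896)
-T = -1*322896 = -322896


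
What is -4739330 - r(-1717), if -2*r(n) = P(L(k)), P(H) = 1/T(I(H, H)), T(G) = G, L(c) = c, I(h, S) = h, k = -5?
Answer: -47393301/10 ≈ -4.7393e+6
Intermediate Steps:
P(H) = 1/H
r(n) = ⅒ (r(n) = -½/(-5) = -½*(-⅕) = ⅒)
-4739330 - r(-1717) = -4739330 - 1*⅒ = -4739330 - ⅒ = -47393301/10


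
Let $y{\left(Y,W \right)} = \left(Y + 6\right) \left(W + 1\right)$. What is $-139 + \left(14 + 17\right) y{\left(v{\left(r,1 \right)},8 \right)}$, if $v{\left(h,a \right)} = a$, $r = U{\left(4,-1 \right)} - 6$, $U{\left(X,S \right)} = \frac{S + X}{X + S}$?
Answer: $1814$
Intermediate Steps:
$U{\left(X,S \right)} = 1$ ($U{\left(X,S \right)} = \frac{S + X}{S + X} = 1$)
$r = -5$ ($r = 1 - 6 = -5$)
$y{\left(Y,W \right)} = \left(1 + W\right) \left(6 + Y\right)$ ($y{\left(Y,W \right)} = \left(6 + Y\right) \left(1 + W\right) = \left(1 + W\right) \left(6 + Y\right)$)
$-139 + \left(14 + 17\right) y{\left(v{\left(r,1 \right)},8 \right)} = -139 + \left(14 + 17\right) \left(6 + 1 + 6 \cdot 8 + 8 \cdot 1\right) = -139 + 31 \left(6 + 1 + 48 + 8\right) = -139 + 31 \cdot 63 = -139 + 1953 = 1814$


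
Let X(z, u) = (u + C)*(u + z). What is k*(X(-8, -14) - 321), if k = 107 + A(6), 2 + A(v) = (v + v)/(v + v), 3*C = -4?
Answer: 5194/3 ≈ 1731.3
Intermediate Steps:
C = -4/3 (C = (⅓)*(-4) = -4/3 ≈ -1.3333)
A(v) = -1 (A(v) = -2 + (v + v)/(v + v) = -2 + (2*v)/((2*v)) = -2 + (2*v)*(1/(2*v)) = -2 + 1 = -1)
X(z, u) = (-4/3 + u)*(u + z) (X(z, u) = (u - 4/3)*(u + z) = (-4/3 + u)*(u + z))
k = 106 (k = 107 - 1 = 106)
k*(X(-8, -14) - 321) = 106*(((-14)² - 4/3*(-14) - 4/3*(-8) - 14*(-8)) - 321) = 106*((196 + 56/3 + 32/3 + 112) - 321) = 106*(1012/3 - 321) = 106*(49/3) = 5194/3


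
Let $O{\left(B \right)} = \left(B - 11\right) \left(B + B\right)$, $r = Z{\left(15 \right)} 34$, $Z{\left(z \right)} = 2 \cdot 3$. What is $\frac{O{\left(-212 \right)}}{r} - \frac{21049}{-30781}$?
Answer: $\frac{728674777}{1569831} \approx 464.17$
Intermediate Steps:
$Z{\left(z \right)} = 6$
$r = 204$ ($r = 6 \cdot 34 = 204$)
$O{\left(B \right)} = 2 B \left(-11 + B\right)$ ($O{\left(B \right)} = \left(-11 + B\right) 2 B = 2 B \left(-11 + B\right)$)
$\frac{O{\left(-212 \right)}}{r} - \frac{21049}{-30781} = \frac{2 \left(-212\right) \left(-11 - 212\right)}{204} - \frac{21049}{-30781} = 2 \left(-212\right) \left(-223\right) \frac{1}{204} - - \frac{21049}{30781} = 94552 \cdot \frac{1}{204} + \frac{21049}{30781} = \frac{23638}{51} + \frac{21049}{30781} = \frac{728674777}{1569831}$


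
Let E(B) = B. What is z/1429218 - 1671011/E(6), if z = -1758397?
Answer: -199020795815/714609 ≈ -2.7850e+5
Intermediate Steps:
z/1429218 - 1671011/E(6) = -1758397/1429218 - 1671011/6 = -199020795815/714609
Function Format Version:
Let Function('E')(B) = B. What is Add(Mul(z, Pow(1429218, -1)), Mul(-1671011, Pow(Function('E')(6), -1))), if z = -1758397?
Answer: Rational(-199020795815, 714609) ≈ -2.7850e+5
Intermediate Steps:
Add(Mul(z, Pow(1429218, -1)), Mul(-1671011, Pow(Function('E')(6), -1))) = Add(Mul(-1758397, Pow(1429218, -1)), Mul(-1671011, Pow(6, -1))) = Add(Mul(-1758397, Rational(1, 1429218)), Mul(-1671011, Rational(1, 6))) = Add(Rational(-1758397, 1429218), Rational(-1671011, 6)) = Rational(-199020795815, 714609)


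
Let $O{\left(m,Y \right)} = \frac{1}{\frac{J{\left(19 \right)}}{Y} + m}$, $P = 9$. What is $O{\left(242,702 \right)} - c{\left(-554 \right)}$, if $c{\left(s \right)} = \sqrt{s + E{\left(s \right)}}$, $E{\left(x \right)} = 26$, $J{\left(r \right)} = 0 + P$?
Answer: $\frac{78}{18877} - 4 i \sqrt{33} \approx 0.004132 - 22.978 i$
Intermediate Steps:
$J{\left(r \right)} = 9$ ($J{\left(r \right)} = 0 + 9 = 9$)
$O{\left(m,Y \right)} = \frac{1}{m + \frac{9}{Y}}$ ($O{\left(m,Y \right)} = \frac{1}{\frac{9}{Y} + m} = \frac{1}{m + \frac{9}{Y}}$)
$c{\left(s \right)} = \sqrt{26 + s}$ ($c{\left(s \right)} = \sqrt{s + 26} = \sqrt{26 + s}$)
$O{\left(242,702 \right)} - c{\left(-554 \right)} = \frac{702}{9 + 702 \cdot 242} - \sqrt{26 - 554} = \frac{702}{9 + 169884} - \sqrt{-528} = \frac{702}{169893} - 4 i \sqrt{33} = 702 \cdot \frac{1}{169893} - 4 i \sqrt{33} = \frac{78}{18877} - 4 i \sqrt{33}$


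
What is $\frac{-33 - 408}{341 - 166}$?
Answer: $- \frac{63}{25} \approx -2.52$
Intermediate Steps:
$\frac{-33 - 408}{341 - 166} = - \frac{441}{175} = \left(-441\right) \frac{1}{175} = - \frac{63}{25}$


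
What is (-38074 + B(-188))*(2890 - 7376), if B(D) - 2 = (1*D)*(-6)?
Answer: 165730784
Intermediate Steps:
B(D) = 2 - 6*D (B(D) = 2 + (1*D)*(-6) = 2 + D*(-6) = 2 - 6*D)
(-38074 + B(-188))*(2890 - 7376) = (-38074 + (2 - 6*(-188)))*(2890 - 7376) = (-38074 + (2 + 1128))*(-4486) = (-38074 + 1130)*(-4486) = -36944*(-4486) = 165730784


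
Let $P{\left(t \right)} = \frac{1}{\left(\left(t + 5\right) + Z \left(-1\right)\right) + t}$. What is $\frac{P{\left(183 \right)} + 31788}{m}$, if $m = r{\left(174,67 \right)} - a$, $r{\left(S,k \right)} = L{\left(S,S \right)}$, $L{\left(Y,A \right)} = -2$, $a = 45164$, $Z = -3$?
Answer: $- \frac{11888713}{16892084} \approx -0.7038$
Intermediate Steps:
$r{\left(S,k \right)} = -2$
$P{\left(t \right)} = \frac{1}{8 + 2 t}$ ($P{\left(t \right)} = \frac{1}{\left(\left(t + 5\right) - -3\right) + t} = \frac{1}{\left(\left(5 + t\right) + 3\right) + t} = \frac{1}{\left(8 + t\right) + t} = \frac{1}{8 + 2 t}$)
$m = -45166$ ($m = -2 - 45164 = -45166$)
$\frac{P{\left(183 \right)} + 31788}{m} = \frac{\frac{1}{2 \left(4 + 183\right)} + 31788}{-45166} = \left(\frac{1}{2 \cdot 187} + 31788\right) \left(- \frac{1}{45166}\right) = \left(\frac{1}{2} \cdot \frac{1}{187} + 31788\right) \left(- \frac{1}{45166}\right) = \left(\frac{1}{374} + 31788\right) \left(- \frac{1}{45166}\right) = \frac{11888713}{374} \left(- \frac{1}{45166}\right) = - \frac{11888713}{16892084}$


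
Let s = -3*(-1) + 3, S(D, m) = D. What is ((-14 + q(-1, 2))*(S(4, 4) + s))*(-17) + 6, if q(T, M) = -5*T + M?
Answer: 1196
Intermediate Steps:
q(T, M) = M - 5*T
s = 6 (s = 3 + 3 = 6)
((-14 + q(-1, 2))*(S(4, 4) + s))*(-17) + 6 = ((-14 + (2 - 5*(-1)))*(4 + 6))*(-17) + 6 = ((-14 + (2 + 5))*10)*(-17) + 6 = ((-14 + 7)*10)*(-17) + 6 = -7*10*(-17) + 6 = -70*(-17) + 6 = 1190 + 6 = 1196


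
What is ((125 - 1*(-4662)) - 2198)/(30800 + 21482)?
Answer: 2589/52282 ≈ 0.049520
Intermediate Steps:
((125 - 1*(-4662)) - 2198)/(30800 + 21482) = ((125 + 4662) - 2198)/52282 = (4787 - 2198)*(1/52282) = 2589*(1/52282) = 2589/52282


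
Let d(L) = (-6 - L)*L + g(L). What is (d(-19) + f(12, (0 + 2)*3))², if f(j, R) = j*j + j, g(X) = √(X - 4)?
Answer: (-91 + I*√23)² ≈ 8258.0 - 872.84*I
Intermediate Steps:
g(X) = √(-4 + X)
f(j, R) = j + j² (f(j, R) = j² + j = j + j²)
d(L) = √(-4 + L) + L*(-6 - L) (d(L) = (-6 - L)*L + √(-4 + L) = L*(-6 - L) + √(-4 + L) = √(-4 + L) + L*(-6 - L))
(d(-19) + f(12, (0 + 2)*3))² = ((√(-4 - 19) - 1*(-19)² - 6*(-19)) + 12*(1 + 12))² = ((√(-23) - 1*361 + 114) + 12*13)² = ((I*√23 - 361 + 114) + 156)² = ((-247 + I*√23) + 156)² = (-91 + I*√23)²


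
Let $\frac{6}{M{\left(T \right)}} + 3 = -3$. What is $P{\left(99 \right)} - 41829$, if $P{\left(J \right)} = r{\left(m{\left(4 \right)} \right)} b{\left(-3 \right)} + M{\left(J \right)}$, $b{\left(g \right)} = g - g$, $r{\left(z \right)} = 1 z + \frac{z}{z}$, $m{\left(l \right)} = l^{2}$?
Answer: $-41830$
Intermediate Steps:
$M{\left(T \right)} = -1$ ($M{\left(T \right)} = \frac{6}{-3 - 3} = \frac{6}{-6} = 6 \left(- \frac{1}{6}\right) = -1$)
$r{\left(z \right)} = 1 + z$ ($r{\left(z \right)} = z + 1 = 1 + z$)
$b{\left(g \right)} = 0$
$P{\left(J \right)} = -1$ ($P{\left(J \right)} = \left(1 + 4^{2}\right) 0 - 1 = \left(1 + 16\right) 0 - 1 = 17 \cdot 0 - 1 = 0 - 1 = -1$)
$P{\left(99 \right)} - 41829 = -1 - 41829 = -41830$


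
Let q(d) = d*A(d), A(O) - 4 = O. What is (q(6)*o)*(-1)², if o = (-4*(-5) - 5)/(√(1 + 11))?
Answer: 150*√3 ≈ 259.81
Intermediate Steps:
A(O) = 4 + O
o = 5*√3/2 (o = (20 - 5)/(√12) = 15/((2*√3)) = 15*(√3/6) = 5*√3/2 ≈ 4.3301)
q(d) = d*(4 + d)
(q(6)*o)*(-1)² = ((6*(4 + 6))*(5*√3/2))*(-1)² = ((6*10)*(5*√3/2))*1 = (60*(5*√3/2))*1 = (150*√3)*1 = 150*√3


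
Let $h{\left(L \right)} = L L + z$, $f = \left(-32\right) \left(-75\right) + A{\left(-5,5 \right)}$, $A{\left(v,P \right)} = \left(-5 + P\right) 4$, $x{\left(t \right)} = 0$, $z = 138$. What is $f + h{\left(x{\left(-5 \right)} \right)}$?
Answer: $2538$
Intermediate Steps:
$A{\left(v,P \right)} = -20 + 4 P$
$f = 2400$ ($f = \left(-32\right) \left(-75\right) + \left(-20 + 4 \cdot 5\right) = 2400 + \left(-20 + 20\right) = 2400 + 0 = 2400$)
$h{\left(L \right)} = 138 + L^{2}$ ($h{\left(L \right)} = L L + 138 = L^{2} + 138 = 138 + L^{2}$)
$f + h{\left(x{\left(-5 \right)} \right)} = 2400 + \left(138 + 0^{2}\right) = 2400 + \left(138 + 0\right) = 2400 + 138 = 2538$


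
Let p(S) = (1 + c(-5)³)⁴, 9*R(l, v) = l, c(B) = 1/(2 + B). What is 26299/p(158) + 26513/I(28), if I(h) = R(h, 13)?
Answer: 9622702197/246064 ≈ 39107.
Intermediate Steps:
R(l, v) = l/9
I(h) = h/9
p(S) = 456976/531441 (p(S) = (1 + (1/(2 - 5))³)⁴ = (1 + (1/(-3))³)⁴ = (1 + (-⅓)³)⁴ = (1 - 1/27)⁴ = (26/27)⁴ = 456976/531441)
26299/p(158) + 26513/I(28) = 26299/(456976/531441) + 26513/(((⅑)*28)) = 26299*(531441/456976) + 26513/(28/9) = 1075105143/35152 + 26513*(9/28) = 1075105143/35152 + 238617/28 = 9622702197/246064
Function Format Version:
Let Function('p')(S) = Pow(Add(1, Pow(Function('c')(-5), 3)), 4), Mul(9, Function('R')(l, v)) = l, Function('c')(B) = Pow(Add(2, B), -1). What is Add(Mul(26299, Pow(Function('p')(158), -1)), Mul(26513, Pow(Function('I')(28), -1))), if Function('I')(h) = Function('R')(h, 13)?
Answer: Rational(9622702197, 246064) ≈ 39107.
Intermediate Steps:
Function('R')(l, v) = Mul(Rational(1, 9), l)
Function('I')(h) = Mul(Rational(1, 9), h)
Function('p')(S) = Rational(456976, 531441) (Function('p')(S) = Pow(Add(1, Pow(Pow(Add(2, -5), -1), 3)), 4) = Pow(Add(1, Pow(Pow(-3, -1), 3)), 4) = Pow(Add(1, Pow(Rational(-1, 3), 3)), 4) = Pow(Add(1, Rational(-1, 27)), 4) = Pow(Rational(26, 27), 4) = Rational(456976, 531441))
Add(Mul(26299, Pow(Function('p')(158), -1)), Mul(26513, Pow(Function('I')(28), -1))) = Add(Mul(26299, Pow(Rational(456976, 531441), -1)), Mul(26513, Pow(Mul(Rational(1, 9), 28), -1))) = Add(Mul(26299, Rational(531441, 456976)), Mul(26513, Pow(Rational(28, 9), -1))) = Add(Rational(1075105143, 35152), Mul(26513, Rational(9, 28))) = Add(Rational(1075105143, 35152), Rational(238617, 28)) = Rational(9622702197, 246064)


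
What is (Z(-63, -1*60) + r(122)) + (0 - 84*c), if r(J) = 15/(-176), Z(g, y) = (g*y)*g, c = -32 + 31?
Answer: -41897871/176 ≈ -2.3806e+5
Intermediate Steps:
c = -1
Z(g, y) = y*g**2
r(J) = -15/176 (r(J) = 15*(-1/176) = -15/176)
(Z(-63, -1*60) + r(122)) + (0 - 84*c) = (-1*60*(-63)**2 - 15/176) + (0 - 84*(-1)) = (-60*3969 - 15/176) + (0 + 84) = (-238140 - 15/176) + 84 = -41912655/176 + 84 = -41897871/176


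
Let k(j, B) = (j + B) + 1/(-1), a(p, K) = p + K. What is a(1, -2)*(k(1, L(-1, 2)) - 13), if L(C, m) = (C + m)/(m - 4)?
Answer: 27/2 ≈ 13.500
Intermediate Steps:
a(p, K) = K + p
L(C, m) = (C + m)/(-4 + m)
k(j, B) = -1 + B + j (k(j, B) = (B + j) - 1 = -1 + B + j)
a(1, -2)*(k(1, L(-1, 2)) - 13) = (-2 + 1)*((-1 + (-1 + 2)/(-4 + 2) + 1) - 13) = -((-1 + 1/(-2) + 1) - 13) = -((-1 - 1/2*1 + 1) - 13) = -((-1 - 1/2 + 1) - 13) = -(-1/2 - 13) = -1*(-27/2) = 27/2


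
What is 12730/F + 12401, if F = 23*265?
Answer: 15119365/1219 ≈ 12403.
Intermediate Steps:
F = 6095
12730/F + 12401 = 12730/6095 + 12401 = 12730*(1/6095) + 12401 = 2546/1219 + 12401 = 15119365/1219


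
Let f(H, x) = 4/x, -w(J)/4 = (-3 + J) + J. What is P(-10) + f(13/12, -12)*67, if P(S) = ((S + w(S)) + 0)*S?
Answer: -2527/3 ≈ -842.33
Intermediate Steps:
w(J) = 12 - 8*J (w(J) = -4*((-3 + J) + J) = -4*(-3 + 2*J) = 12 - 8*J)
P(S) = S*(12 - 7*S) (P(S) = ((S + (12 - 8*S)) + 0)*S = ((12 - 7*S) + 0)*S = (12 - 7*S)*S = S*(12 - 7*S))
P(-10) + f(13/12, -12)*67 = -10*(12 - 7*(-10)) + (4/(-12))*67 = -10*(12 + 70) + (4*(-1/12))*67 = -10*82 - ⅓*67 = -820 - 67/3 = -2527/3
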